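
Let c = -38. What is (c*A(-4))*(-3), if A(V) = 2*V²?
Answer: 3648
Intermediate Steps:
(c*A(-4))*(-3) = -76*(-4)²*(-3) = -76*16*(-3) = -38*32*(-3) = -1216*(-3) = 3648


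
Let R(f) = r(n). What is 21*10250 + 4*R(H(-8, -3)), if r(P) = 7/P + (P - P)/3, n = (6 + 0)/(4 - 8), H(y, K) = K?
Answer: 645694/3 ≈ 2.1523e+5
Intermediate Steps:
n = -3/2 (n = 6/(-4) = 6*(-1/4) = -3/2 ≈ -1.5000)
r(P) = 7/P (r(P) = 7/P + 0*(1/3) = 7/P + 0 = 7/P)
R(f) = -14/3 (R(f) = 7/(-3/2) = 7*(-2/3) = -14/3)
21*10250 + 4*R(H(-8, -3)) = 21*10250 + 4*(-14/3) = 215250 - 56/3 = 645694/3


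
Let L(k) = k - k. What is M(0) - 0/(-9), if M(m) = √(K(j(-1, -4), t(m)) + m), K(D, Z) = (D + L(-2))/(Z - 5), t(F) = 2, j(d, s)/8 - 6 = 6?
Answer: 4*I*√2 ≈ 5.6569*I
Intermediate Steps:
L(k) = 0
j(d, s) = 96 (j(d, s) = 48 + 8*6 = 48 + 48 = 96)
K(D, Z) = D/(-5 + Z) (K(D, Z) = (D + 0)/(Z - 5) = D/(-5 + Z))
M(m) = √(-32 + m) (M(m) = √(96/(-5 + 2) + m) = √(96/(-3) + m) = √(96*(-⅓) + m) = √(-32 + m))
M(0) - 0/(-9) = √(-32 + 0) - 0/(-9) = √(-32) - 0*(-1)/9 = 4*I*√2 - 10*0 = 4*I*√2 + 0 = 4*I*√2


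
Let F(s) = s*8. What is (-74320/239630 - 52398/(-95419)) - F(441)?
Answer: -8066315494150/2286525497 ≈ -3527.8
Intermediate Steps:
F(s) = 8*s
(-74320/239630 - 52398/(-95419)) - F(441) = (-74320/239630 - 52398/(-95419)) - 8*441 = (-74320*1/239630 - 52398*(-1/95419)) - 1*3528 = (-7432/23963 + 52398/95419) - 3528 = 546459266/2286525497 - 3528 = -8066315494150/2286525497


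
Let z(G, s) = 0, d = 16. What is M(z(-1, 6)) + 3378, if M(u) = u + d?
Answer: 3394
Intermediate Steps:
M(u) = 16 + u (M(u) = u + 16 = 16 + u)
M(z(-1, 6)) + 3378 = (16 + 0) + 3378 = 16 + 3378 = 3394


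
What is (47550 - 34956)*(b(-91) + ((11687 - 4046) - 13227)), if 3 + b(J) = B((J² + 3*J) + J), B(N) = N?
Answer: 29318832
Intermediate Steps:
b(J) = -3 + J² + 4*J (b(J) = -3 + ((J² + 3*J) + J) = -3 + (J² + 4*J) = -3 + J² + 4*J)
(47550 - 34956)*(b(-91) + ((11687 - 4046) - 13227)) = (47550 - 34956)*((-3 - 91*(4 - 91)) + ((11687 - 4046) - 13227)) = 12594*((-3 - 91*(-87)) + (7641 - 13227)) = 12594*((-3 + 7917) - 5586) = 12594*(7914 - 5586) = 12594*2328 = 29318832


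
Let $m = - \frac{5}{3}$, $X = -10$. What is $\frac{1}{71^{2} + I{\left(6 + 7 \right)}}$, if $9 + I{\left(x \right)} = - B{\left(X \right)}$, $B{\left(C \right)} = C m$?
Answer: $\frac{3}{15046} \approx 0.00019939$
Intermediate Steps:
$m = - \frac{5}{3}$ ($m = \left(-5\right) \frac{1}{3} = - \frac{5}{3} \approx -1.6667$)
$B{\left(C \right)} = - \frac{5 C}{3}$ ($B{\left(C \right)} = C \left(- \frac{5}{3}\right) = - \frac{5 C}{3}$)
$I{\left(x \right)} = - \frac{77}{3}$ ($I{\left(x \right)} = -9 - \left(- \frac{5}{3}\right) \left(-10\right) = -9 - \frac{50}{3} = - \frac{77}{3}$)
$\frac{1}{71^{2} + I{\left(6 + 7 \right)}} = \frac{1}{71^{2} - \frac{77}{3}} = \frac{1}{5041 - \frac{77}{3}} = \frac{1}{\frac{15046}{3}} = \frac{3}{15046}$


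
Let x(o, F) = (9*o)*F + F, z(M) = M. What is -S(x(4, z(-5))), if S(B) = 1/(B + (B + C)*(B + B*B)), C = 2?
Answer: 1/6229505 ≈ 1.6053e-7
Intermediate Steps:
x(o, F) = F + 9*F*o (x(o, F) = 9*F*o + F = F + 9*F*o)
S(B) = 1/(B + (2 + B)*(B + B**2)) (S(B) = 1/(B + (B + 2)*(B + B*B)) = 1/(B + (2 + B)*(B + B**2)))
-S(x(4, z(-5))) = -1/(((-5*(1 + 9*4)))*(3 + (-5*(1 + 9*4))**2 + 3*(-5*(1 + 9*4)))) = -1/(((-5*(1 + 36)))*(3 + (-5*(1 + 36))**2 + 3*(-5*(1 + 36)))) = -1/(((-5*37))*(3 + (-5*37)**2 + 3*(-5*37))) = -1/((-185)*(3 + (-185)**2 + 3*(-185))) = -(-1)/(185*(3 + 34225 - 555)) = -(-1)/(185*33673) = -1*(-1/6229505) = 1/6229505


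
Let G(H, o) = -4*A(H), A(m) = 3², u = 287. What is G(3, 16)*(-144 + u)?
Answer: -5148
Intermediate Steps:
A(m) = 9
G(H, o) = -36 (G(H, o) = -4*9 = -36)
G(3, 16)*(-144 + u) = -36*(-144 + 287) = -36*143 = -5148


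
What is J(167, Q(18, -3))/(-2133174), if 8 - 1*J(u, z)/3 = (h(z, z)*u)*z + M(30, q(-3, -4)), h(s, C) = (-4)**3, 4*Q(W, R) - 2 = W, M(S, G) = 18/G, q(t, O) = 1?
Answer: -26715/355529 ≈ -0.075142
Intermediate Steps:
Q(W, R) = 1/2 + W/4
h(s, C) = -64
J(u, z) = -30 + 192*u*z (J(u, z) = 24 - 3*((-64*u)*z + 18/1) = 24 - 3*(-64*u*z + 18*1) = 24 - 3*(-64*u*z + 18) = 24 - 3*(18 - 64*u*z) = 24 + (-54 + 192*u*z) = -30 + 192*u*z)
J(167, Q(18, -3))/(-2133174) = (-30 + 192*167*(1/2 + (1/4)*18))/(-2133174) = (-30 + 192*167*(1/2 + 9/2))*(-1/2133174) = (-30 + 192*167*5)*(-1/2133174) = (-30 + 160320)*(-1/2133174) = 160290*(-1/2133174) = -26715/355529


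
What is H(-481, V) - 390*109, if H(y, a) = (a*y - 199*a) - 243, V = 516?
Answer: -393633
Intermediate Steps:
H(y, a) = -243 - 199*a + a*y (H(y, a) = (-199*a + a*y) - 243 = -243 - 199*a + a*y)
H(-481, V) - 390*109 = (-243 - 199*516 + 516*(-481)) - 390*109 = (-243 - 102684 - 248196) - 42510 = -351123 - 42510 = -393633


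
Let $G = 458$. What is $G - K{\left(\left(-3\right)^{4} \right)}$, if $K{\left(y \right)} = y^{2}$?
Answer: $-6103$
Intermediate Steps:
$G - K{\left(\left(-3\right)^{4} \right)} = 458 - \left(\left(-3\right)^{4}\right)^{2} = 458 - 81^{2} = 458 - 6561 = -6103$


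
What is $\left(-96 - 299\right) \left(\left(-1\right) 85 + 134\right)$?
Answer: $-19355$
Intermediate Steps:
$\left(-96 - 299\right) \left(\left(-1\right) 85 + 134\right) = - 395 \left(-85 + 134\right) = \left(-395\right) 49 = -19355$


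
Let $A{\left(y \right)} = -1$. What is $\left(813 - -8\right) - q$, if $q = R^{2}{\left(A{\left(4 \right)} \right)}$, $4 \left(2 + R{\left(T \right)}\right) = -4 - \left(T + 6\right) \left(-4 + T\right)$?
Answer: $\frac{12967}{16} \approx 810.44$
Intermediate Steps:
$R{\left(T \right)} = -3 - \frac{\left(-4 + T\right) \left(6 + T\right)}{4}$ ($R{\left(T \right)} = -2 + \frac{-4 - \left(T + 6\right) \left(-4 + T\right)}{4} = -2 + \frac{-4 - \left(6 + T\right) \left(-4 + T\right)}{4} = -2 + \frac{-4 - \left(-4 + T\right) \left(6 + T\right)}{4} = -2 - \left(1 + \frac{\left(-4 + T\right) \left(6 + T\right)}{4}\right) = -3 - \frac{\left(-4 + T\right) \left(6 + T\right)}{4}$)
$q = \frac{169}{16}$ ($q = \left(3 - - \frac{1}{2} - \frac{\left(-1\right)^{2}}{4}\right)^{2} = \left(3 + \frac{1}{2} - \frac{1}{4}\right)^{2} = \left(\frac{13}{4}\right)^{2} = \frac{169}{16} \approx 10.563$)
$\left(813 - -8\right) - q = \left(813 - -8\right) - \frac{169}{16} = \left(813 + 8\right) - \frac{169}{16} = 821 - \frac{169}{16} = \frac{12967}{16}$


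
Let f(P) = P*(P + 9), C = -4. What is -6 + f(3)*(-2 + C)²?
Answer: 1290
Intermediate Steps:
f(P) = P*(9 + P)
-6 + f(3)*(-2 + C)² = -6 + (3*(9 + 3))*(-2 - 4)² = -6 + (3*12)*(-6)² = -6 + 36*36 = -6 + 1296 = 1290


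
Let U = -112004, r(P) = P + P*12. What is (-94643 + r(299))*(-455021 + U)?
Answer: 51460920900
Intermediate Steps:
r(P) = 13*P (r(P) = P + 12*P = 13*P)
(-94643 + r(299))*(-455021 + U) = (-94643 + 13*299)*(-455021 - 112004) = (-94643 + 3887)*(-567025) = -90756*(-567025) = 51460920900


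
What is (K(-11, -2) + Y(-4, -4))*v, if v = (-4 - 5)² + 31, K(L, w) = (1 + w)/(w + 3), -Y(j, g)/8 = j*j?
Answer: -14448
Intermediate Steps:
Y(j, g) = -8*j² (Y(j, g) = -8*j*j = -8*j²)
K(L, w) = (1 + w)/(3 + w)
v = 112 (v = (-9)² + 31 = 81 + 31 = 112)
(K(-11, -2) + Y(-4, -4))*v = ((1 - 2)/(3 - 2) - 8*(-4)²)*112 = (-1/1 - 8*16)*112 = (1*(-1) - 128)*112 = (-1 - 128)*112 = -129*112 = -14448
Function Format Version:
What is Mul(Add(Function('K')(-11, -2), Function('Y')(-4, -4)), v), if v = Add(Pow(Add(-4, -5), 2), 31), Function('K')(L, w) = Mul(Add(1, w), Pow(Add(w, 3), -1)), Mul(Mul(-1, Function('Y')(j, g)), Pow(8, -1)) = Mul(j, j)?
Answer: -14448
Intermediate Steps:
Function('Y')(j, g) = Mul(-8, Pow(j, 2)) (Function('Y')(j, g) = Mul(-8, Mul(j, j)) = Mul(-8, Pow(j, 2)))
Function('K')(L, w) = Mul(Pow(Add(3, w), -1), Add(1, w)) (Function('K')(L, w) = Mul(Add(1, w), Pow(Add(3, w), -1)) = Mul(Pow(Add(3, w), -1), Add(1, w)))
v = 112 (v = Add(Pow(-9, 2), 31) = Add(81, 31) = 112)
Mul(Add(Function('K')(-11, -2), Function('Y')(-4, -4)), v) = Mul(Add(Mul(Pow(Add(3, -2), -1), Add(1, -2)), Mul(-8, Pow(-4, 2))), 112) = Mul(Add(Mul(Pow(1, -1), -1), Mul(-8, 16)), 112) = Mul(Add(Mul(1, -1), -128), 112) = Mul(Add(-1, -128), 112) = Mul(-129, 112) = -14448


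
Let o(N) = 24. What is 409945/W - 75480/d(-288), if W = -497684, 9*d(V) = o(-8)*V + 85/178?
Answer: 5425008767495/55661476244 ≈ 97.464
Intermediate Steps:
d(V) = 85/1602 + 8*V/3 (d(V) = (24*V + 85/178)/9 = (85/178 + 24*V)/9 = 85/1602 + 8*V/3)
409945/W - 75480/d(-288) = 409945/(-497684) - 75480/(85/1602 + (8/3)*(-288)) = 409945*(-1/497684) - 75480/(85/1602 - 768) = -409945/497684 - 75480/(-1230251/1602) = -409945/497684 - 75480*(-1602/1230251) = -409945/497684 + 120918960/1230251 = 5425008767495/55661476244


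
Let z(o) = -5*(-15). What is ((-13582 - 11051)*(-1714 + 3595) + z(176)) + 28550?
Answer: -46306048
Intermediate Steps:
z(o) = 75
((-13582 - 11051)*(-1714 + 3595) + z(176)) + 28550 = ((-13582 - 11051)*(-1714 + 3595) + 75) + 28550 = (-24633*1881 + 75) + 28550 = (-46334673 + 75) + 28550 = -46334598 + 28550 = -46306048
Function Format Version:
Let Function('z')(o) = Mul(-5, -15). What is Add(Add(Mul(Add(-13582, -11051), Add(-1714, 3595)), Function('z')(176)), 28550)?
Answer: -46306048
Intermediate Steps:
Function('z')(o) = 75
Add(Add(Mul(Add(-13582, -11051), Add(-1714, 3595)), Function('z')(176)), 28550) = Add(Add(Mul(Add(-13582, -11051), Add(-1714, 3595)), 75), 28550) = Add(Add(Mul(-24633, 1881), 75), 28550) = Add(Add(-46334673, 75), 28550) = Add(-46334598, 28550) = -46306048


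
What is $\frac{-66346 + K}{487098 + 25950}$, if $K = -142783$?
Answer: $- \frac{209129}{513048} \approx -0.40762$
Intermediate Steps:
$\frac{-66346 + K}{487098 + 25950} = \frac{-66346 - 142783}{487098 + 25950} = - \frac{209129}{513048}$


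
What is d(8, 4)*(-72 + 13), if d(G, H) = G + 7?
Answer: -885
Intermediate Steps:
d(G, H) = 7 + G
d(8, 4)*(-72 + 13) = (7 + 8)*(-72 + 13) = 15*(-59) = -885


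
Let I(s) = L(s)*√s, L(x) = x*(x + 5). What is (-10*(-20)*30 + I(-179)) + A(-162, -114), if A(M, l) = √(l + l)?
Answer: 6000 + 2*I*√57 + 31146*I*√179 ≈ 6000.0 + 4.1672e+5*I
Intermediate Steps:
A(M, l) = √2*√l (A(M, l) = √(2*l) = √2*√l)
L(x) = x*(5 + x)
I(s) = s^(3/2)*(5 + s) (I(s) = (s*(5 + s))*√s = s^(3/2)*(5 + s))
(-10*(-20)*30 + I(-179)) + A(-162, -114) = (-10*(-20)*30 + (-179)^(3/2)*(5 - 179)) + √2*√(-114) = (200*30 - 179*I*√179*(-174)) + √2*(I*√114) = (6000 + 31146*I*√179) + 2*I*√57 = 6000 + 2*I*√57 + 31146*I*√179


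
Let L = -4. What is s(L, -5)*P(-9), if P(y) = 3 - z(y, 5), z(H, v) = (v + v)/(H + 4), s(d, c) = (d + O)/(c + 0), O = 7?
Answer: -3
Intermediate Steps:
s(d, c) = (7 + d)/c (s(d, c) = (d + 7)/(c + 0) = (7 + d)/c)
z(H, v) = 2*v/(4 + H) (z(H, v) = (2*v)/(4 + H) = 2*v/(4 + H))
P(y) = 3 - 10/(4 + y) (P(y) = 3 - 2*5/(4 + y) = 3 - 10/(4 + y))
s(L, -5)*P(-9) = ((7 - 4)/(-5))*((2 + 3*(-9))/(4 - 9)) = (-1/5*3)*((2 - 27)/(-5)) = -(-3)*(-25)/25 = -3/5*5 = -3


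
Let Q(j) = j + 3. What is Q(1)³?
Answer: 64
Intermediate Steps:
Q(j) = 3 + j
Q(1)³ = (3 + 1)³ = 4³ = 64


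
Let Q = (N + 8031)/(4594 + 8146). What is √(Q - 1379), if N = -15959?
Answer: 3*I*√31735145/455 ≈ 37.143*I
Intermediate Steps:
Q = -1982/3185 (Q = (-15959 + 8031)/(4594 + 8146) = -7928/12740 = -7928*1/12740 = -1982/3185 ≈ -0.62229)
√(Q - 1379) = √(-1982/3185 - 1379) = √(-4394097/3185) = 3*I*√31735145/455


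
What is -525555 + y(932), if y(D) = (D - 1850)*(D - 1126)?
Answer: -347463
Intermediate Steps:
y(D) = (-1850 + D)*(-1126 + D)
-525555 + y(932) = -525555 + (2083100 + 932² - 2976*932) = -525555 + (2083100 + 868624 - 2773632) = -525555 + 178092 = -347463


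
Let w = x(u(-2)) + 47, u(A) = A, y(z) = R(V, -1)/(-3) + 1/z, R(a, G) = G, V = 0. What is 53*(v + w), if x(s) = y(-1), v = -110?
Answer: -10123/3 ≈ -3374.3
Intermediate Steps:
y(z) = 1/3 + 1/z (y(z) = -1/(-3) + 1/z = -1*(-1/3) + 1/z = 1/3 + 1/z)
x(s) = -2/3 (x(s) = (1/3)*(3 - 1)/(-1) = (1/3)*(-1)*2 = -2/3)
w = 139/3 (w = -2/3 + 47 = 139/3 ≈ 46.333)
53*(v + w) = 53*(-110 + 139/3) = 53*(-191/3) = -10123/3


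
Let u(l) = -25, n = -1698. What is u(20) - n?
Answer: 1673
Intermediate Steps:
u(20) - n = -25 - 1*(-1698) = -25 + 1698 = 1673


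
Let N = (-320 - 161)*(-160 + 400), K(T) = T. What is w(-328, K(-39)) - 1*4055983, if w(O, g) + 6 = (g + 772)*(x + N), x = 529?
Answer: -88285752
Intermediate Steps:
N = -115440 (N = -481*240 = -115440)
w(O, g) = -88711298 - 114911*g (w(O, g) = -6 + (g + 772)*(529 - 115440) = -6 + (772 + g)*(-114911) = -6 + (-88711292 - 114911*g) = -88711298 - 114911*g)
w(-328, K(-39)) - 1*4055983 = (-88711298 - 114911*(-39)) - 1*4055983 = (-88711298 + 4481529) - 4055983 = -84229769 - 4055983 = -88285752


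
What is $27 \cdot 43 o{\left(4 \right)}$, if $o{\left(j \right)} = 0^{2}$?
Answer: $0$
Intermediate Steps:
$o{\left(j \right)} = 0$
$27 \cdot 43 o{\left(4 \right)} = 27 \cdot 43 \cdot 0 = 1161 \cdot 0 = 0$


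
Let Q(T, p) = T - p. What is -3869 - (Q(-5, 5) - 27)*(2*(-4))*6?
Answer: -5645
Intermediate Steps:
-3869 - (Q(-5, 5) - 27)*(2*(-4))*6 = -3869 - ((-5 - 1*5) - 27)*(2*(-4))*6 = -3869 - ((-5 - 5) - 27)*(-8*6) = -3869 - (-10 - 27)*(-48) = -3869 - (-37)*(-48) = -3869 - 1*1776 = -3869 - 1776 = -5645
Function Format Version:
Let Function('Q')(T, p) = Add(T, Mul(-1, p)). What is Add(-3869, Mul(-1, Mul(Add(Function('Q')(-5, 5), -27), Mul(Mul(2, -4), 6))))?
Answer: -5645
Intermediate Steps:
Add(-3869, Mul(-1, Mul(Add(Function('Q')(-5, 5), -27), Mul(Mul(2, -4), 6)))) = Add(-3869, Mul(-1, Mul(Add(Add(-5, Mul(-1, 5)), -27), Mul(Mul(2, -4), 6)))) = Add(-3869, Mul(-1, Mul(Add(Add(-5, -5), -27), Mul(-8, 6)))) = Add(-3869, Mul(-1, Mul(Add(-10, -27), -48))) = Add(-3869, Mul(-1, Mul(-37, -48))) = Add(-3869, Mul(-1, 1776)) = Add(-3869, -1776) = -5645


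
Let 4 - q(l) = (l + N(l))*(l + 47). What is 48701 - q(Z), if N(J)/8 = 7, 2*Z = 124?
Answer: 61559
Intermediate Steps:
Z = 62 (Z = (1/2)*124 = 62)
N(J) = 56 (N(J) = 8*7 = 56)
q(l) = 4 - (47 + l)*(56 + l) (q(l) = 4 - (l + 56)*(l + 47) = 4 - (56 + l)*(47 + l) = 4 - (47 + l)*(56 + l))
48701 - q(Z) = 48701 - (-2628 - 1*62**2 - 103*62) = 48701 - (-2628 - 1*3844 - 6386) = 48701 - (-2628 - 3844 - 6386) = 48701 - 1*(-12858) = 48701 + 12858 = 61559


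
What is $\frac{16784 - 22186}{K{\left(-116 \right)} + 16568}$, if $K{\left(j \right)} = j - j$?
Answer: $- \frac{2701}{8284} \approx -0.32605$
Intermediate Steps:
$K{\left(j \right)} = 0$
$\frac{16784 - 22186}{K{\left(-116 \right)} + 16568} = \frac{16784 - 22186}{0 + 16568} = - \frac{5402}{16568} = \left(-5402\right) \frac{1}{16568} = - \frac{2701}{8284}$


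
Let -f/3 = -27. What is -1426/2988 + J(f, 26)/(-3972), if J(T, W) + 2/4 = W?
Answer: -956711/1978056 ≈ -0.48366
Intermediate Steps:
f = 81 (f = -3*(-27) = 81)
J(T, W) = -½ + W
-1426/2988 + J(f, 26)/(-3972) = -1426/2988 + (-½ + 26)/(-3972) = -1426*1/2988 + (51/2)*(-1/3972) = -713/1494 - 17/2648 = -956711/1978056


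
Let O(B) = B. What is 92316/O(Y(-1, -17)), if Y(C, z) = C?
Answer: -92316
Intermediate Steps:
92316/O(Y(-1, -17)) = 92316/(-1) = 92316*(-1) = -92316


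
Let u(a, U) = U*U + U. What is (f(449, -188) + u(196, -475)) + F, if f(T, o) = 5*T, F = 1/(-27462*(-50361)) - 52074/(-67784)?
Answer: 5329372644425341853/23436551549772 ≈ 2.2740e+5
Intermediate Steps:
F = 18004764937913/23436551549772 (F = -1/27462*(-1/50361) - 52074*(-1/67784) = 1/1383013782 + 26037/33892 = 18004764937913/23436551549772 ≈ 0.76823)
u(a, U) = U + U² (u(a, U) = U² + U = U + U²)
(f(449, -188) + u(196, -475)) + F = (5*449 - 475*(1 - 475)) + 18004764937913/23436551549772 = (2245 - 475*(-474)) + 18004764937913/23436551549772 = (2245 + 225150) + 18004764937913/23436551549772 = 227395 + 18004764937913/23436551549772 = 5329372644425341853/23436551549772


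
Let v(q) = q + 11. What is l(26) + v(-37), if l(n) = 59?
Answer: 33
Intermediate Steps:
v(q) = 11 + q
l(26) + v(-37) = 59 + (11 - 37) = 59 - 26 = 33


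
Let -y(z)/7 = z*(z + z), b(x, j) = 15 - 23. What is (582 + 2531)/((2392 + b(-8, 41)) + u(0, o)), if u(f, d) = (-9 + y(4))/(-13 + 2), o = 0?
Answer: 34243/26457 ≈ 1.2943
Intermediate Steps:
b(x, j) = -8
y(z) = -14*z**2 (y(z) = -7*z*(z + z) = -7*z*2*z = -14*z**2)
u(f, d) = 233/11 (u(f, d) = (-9 - 14*4**2)/(-13 + 2) = (-9 - 14*16)/(-11) = (-9 - 224)*(-1/11) = -233*(-1/11) = 233/11)
(582 + 2531)/((2392 + b(-8, 41)) + u(0, o)) = (582 + 2531)/((2392 - 8) + 233/11) = 3113/(2384 + 233/11) = 3113/(26457/11) = 3113*(11/26457) = 34243/26457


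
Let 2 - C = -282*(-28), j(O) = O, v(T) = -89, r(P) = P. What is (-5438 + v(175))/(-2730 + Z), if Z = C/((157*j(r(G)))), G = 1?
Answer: 867739/436504 ≈ 1.9879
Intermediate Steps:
C = -7894 (C = 2 - (-282)*(-28) = 2 - 1*7896 = 2 - 7896 = -7894)
Z = -7894/157 (Z = -7894/(157*1) = -7894/157 ≈ -50.280)
(-5438 + v(175))/(-2730 + Z) = (-5438 - 89)/(-2730 - 7894/157) = -5527/(-436504/157) = -5527*(-157/436504) = 867739/436504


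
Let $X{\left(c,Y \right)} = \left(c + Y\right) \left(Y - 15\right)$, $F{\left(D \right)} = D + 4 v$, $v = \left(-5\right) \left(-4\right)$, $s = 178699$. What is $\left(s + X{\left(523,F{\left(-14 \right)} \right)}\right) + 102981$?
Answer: $311719$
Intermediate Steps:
$v = 20$
$F{\left(D \right)} = 80 + D$ ($F{\left(D \right)} = D + 4 \cdot 20 = D + 80 = 80 + D$)
$X{\left(c,Y \right)} = \left(-15 + Y\right) \left(Y + c\right)$ ($X{\left(c,Y \right)} = \left(Y + c\right) \left(-15 + Y\right) = \left(-15 + Y\right) \left(Y + c\right)$)
$\left(s + X{\left(523,F{\left(-14 \right)} \right)}\right) + 102981 = \left(178699 - \left(7845 - \left(80 - 14\right)^{2} + 15 \left(80 - 14\right) - \left(80 - 14\right) 523\right)\right) + 102981 = \left(178699 + \left(66^{2} - 990 - 7845 + 66 \cdot 523\right)\right) + 102981 = \left(178699 + \left(4356 - 990 - 7845 + 34518\right)\right) + 102981 = \left(178699 + 30039\right) + 102981 = 208738 + 102981 = 311719$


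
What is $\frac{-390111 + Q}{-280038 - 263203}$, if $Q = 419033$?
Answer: $- \frac{28922}{543241} \approx -0.05324$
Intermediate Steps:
$\frac{-390111 + Q}{-280038 - 263203} = \frac{-390111 + 419033}{-280038 - 263203} = \frac{28922}{-543241} = 28922 \left(- \frac{1}{543241}\right) = - \frac{28922}{543241}$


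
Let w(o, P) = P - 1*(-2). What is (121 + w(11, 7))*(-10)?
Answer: -1300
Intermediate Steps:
w(o, P) = 2 + P (w(o, P) = P + 2 = 2 + P)
(121 + w(11, 7))*(-10) = (121 + (2 + 7))*(-10) = (121 + 9)*(-10) = 130*(-10) = -1300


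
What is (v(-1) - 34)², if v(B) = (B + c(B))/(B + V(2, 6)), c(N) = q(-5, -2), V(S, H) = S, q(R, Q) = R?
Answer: 1600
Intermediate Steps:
c(N) = -5
v(B) = (-5 + B)/(2 + B) (v(B) = (B - 5)/(B + 2) = (-5 + B)/(2 + B))
(v(-1) - 34)² = ((-5 - 1)/(2 - 1) - 34)² = (-6/1 - 34)² = (1*(-6) - 34)² = (-6 - 34)² = (-40)² = 1600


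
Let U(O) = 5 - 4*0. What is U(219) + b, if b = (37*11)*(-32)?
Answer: -13019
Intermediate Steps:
b = -13024 (b = 407*(-32) = -13024)
U(O) = 5 (U(O) = 5 + 0 = 5)
U(219) + b = 5 - 13024 = -13019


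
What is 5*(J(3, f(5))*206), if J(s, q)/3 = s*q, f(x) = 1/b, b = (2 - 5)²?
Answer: 1030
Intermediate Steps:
b = 9 (b = (-3)² = 9)
f(x) = ⅑ (f(x) = 1/9 = ⅑)
J(s, q) = 3*q*s (J(s, q) = 3*(s*q) = 3*(q*s) = 3*q*s)
5*(J(3, f(5))*206) = 5*((3*(⅑)*3)*206) = 5*(1*206) = 5*206 = 1030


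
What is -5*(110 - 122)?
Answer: 60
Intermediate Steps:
-5*(110 - 122) = -5*(-12) = 60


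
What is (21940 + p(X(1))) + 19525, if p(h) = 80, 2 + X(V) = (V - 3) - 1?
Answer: 41545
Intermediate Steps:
X(V) = -6 + V (X(V) = -2 + ((V - 3) - 1) = -2 + ((-3 + V) - 1) = -2 + (-4 + V) = -6 + V)
(21940 + p(X(1))) + 19525 = (21940 + 80) + 19525 = 22020 + 19525 = 41545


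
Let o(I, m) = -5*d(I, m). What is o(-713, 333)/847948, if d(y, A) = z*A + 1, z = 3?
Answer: -1250/211987 ≈ -0.0058966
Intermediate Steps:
d(y, A) = 1 + 3*A (d(y, A) = 3*A + 1 = 1 + 3*A)
o(I, m) = -5 - 15*m (o(I, m) = -5*(1 + 3*m) = -5 - 15*m)
o(-713, 333)/847948 = (-5 - 15*333)/847948 = (-5 - 4995)*(1/847948) = -5000*1/847948 = -1250/211987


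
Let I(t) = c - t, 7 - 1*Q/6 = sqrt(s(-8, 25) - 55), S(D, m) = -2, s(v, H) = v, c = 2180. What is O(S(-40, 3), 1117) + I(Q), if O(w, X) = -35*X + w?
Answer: -36959 + 18*I*sqrt(7) ≈ -36959.0 + 47.624*I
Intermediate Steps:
O(w, X) = w - 35*X
Q = 42 - 18*I*sqrt(7) (Q = 42 - 6*sqrt(-8 - 55) = 42 - 18*I*sqrt(7) ≈ 42.0 - 47.624*I)
I(t) = 2180 - t
O(S(-40, 3), 1117) + I(Q) = (-2 - 35*1117) + (2180 - (42 - 18*I*sqrt(7))) = (-2 - 39095) + (2180 + (-42 + 18*I*sqrt(7))) = -39097 + (2138 + 18*I*sqrt(7)) = -36959 + 18*I*sqrt(7)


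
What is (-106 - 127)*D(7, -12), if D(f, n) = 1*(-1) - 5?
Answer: 1398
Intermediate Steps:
D(f, n) = -6 (D(f, n) = -1 - 5 = -6)
(-106 - 127)*D(7, -12) = (-106 - 127)*(-6) = -233*(-6) = 1398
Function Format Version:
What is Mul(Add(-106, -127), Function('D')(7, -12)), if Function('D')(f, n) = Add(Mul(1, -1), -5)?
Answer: 1398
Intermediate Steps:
Function('D')(f, n) = -6 (Function('D')(f, n) = Add(-1, -5) = -6)
Mul(Add(-106, -127), Function('D')(7, -12)) = Mul(Add(-106, -127), -6) = Mul(-233, -6) = 1398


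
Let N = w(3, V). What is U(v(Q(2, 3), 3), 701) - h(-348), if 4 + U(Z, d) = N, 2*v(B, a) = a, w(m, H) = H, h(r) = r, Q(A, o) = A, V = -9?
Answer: 335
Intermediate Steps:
v(B, a) = a/2
N = -9
U(Z, d) = -13 (U(Z, d) = -4 - 9 = -13)
U(v(Q(2, 3), 3), 701) - h(-348) = -13 - 1*(-348) = -13 + 348 = 335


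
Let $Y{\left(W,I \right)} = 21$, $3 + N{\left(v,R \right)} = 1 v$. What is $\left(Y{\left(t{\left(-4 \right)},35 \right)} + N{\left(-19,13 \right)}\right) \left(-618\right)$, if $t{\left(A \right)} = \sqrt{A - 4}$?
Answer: $618$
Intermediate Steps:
$N{\left(v,R \right)} = -3 + v$ ($N{\left(v,R \right)} = -3 + 1 v = -3 + v$)
$t{\left(A \right)} = \sqrt{-4 + A}$
$\left(Y{\left(t{\left(-4 \right)},35 \right)} + N{\left(-19,13 \right)}\right) \left(-618\right) = \left(21 - 22\right) \left(-618\right) = \left(-1\right) \left(-618\right) = 618$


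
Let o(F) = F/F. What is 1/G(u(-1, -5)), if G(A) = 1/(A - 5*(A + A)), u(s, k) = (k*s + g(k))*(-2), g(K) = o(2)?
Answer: 108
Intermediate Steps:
o(F) = 1
g(K) = 1
u(s, k) = -2 - 2*k*s (u(s, k) = (k*s + 1)*(-2) = (1 + k*s)*(-2) = -2 - 2*k*s)
G(A) = -1/(9*A) (G(A) = 1/(A - 10*A) = 1/(-9*A) = -1/(9*A))
1/G(u(-1, -5)) = 1/(-1/(9*(-2 - 2*(-5)*(-1)))) = 1/(-1/(9*(-2 - 10))) = 1/(-⅑/(-12)) = 1/(-⅑*(-1/12)) = 1/(1/108) = 108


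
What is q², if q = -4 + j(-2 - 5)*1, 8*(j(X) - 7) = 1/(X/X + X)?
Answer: 20449/2304 ≈ 8.8754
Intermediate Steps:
j(X) = 7 + 1/(8*(1 + X)) (j(X) = 7 + 1/(8*(X/X + X)) = 7 + 1/(8*(1 + X)))
q = 143/48 (q = -4 + ((57 + 56*(-2 - 5))/(8*(1 + (-2 - 5))))*1 = -4 + ((57 + 56*(-7))/(8*(1 - 7)))*1 = -4 + ((⅛)*(57 - 392)/(-6))*1 = -4 + ((⅛)*(-⅙)*(-335))*1 = -4 + (335/48)*1 = -4 + 335/48 = 143/48 ≈ 2.9792)
q² = (143/48)² = 20449/2304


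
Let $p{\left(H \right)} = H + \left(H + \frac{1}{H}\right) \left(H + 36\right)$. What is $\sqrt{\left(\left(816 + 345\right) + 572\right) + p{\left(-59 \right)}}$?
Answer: $\frac{2 \sqrt{2638067}}{59} \approx 55.058$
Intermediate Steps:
$p{\left(H \right)} = H + \left(36 + H\right) \left(H + \frac{1}{H}\right)$ ($p{\left(H \right)} = H + \left(H + \frac{1}{H}\right) \left(36 + H\right) = H + \left(36 + H\right) \left(H + \frac{1}{H}\right)$)
$\sqrt{\left(\left(816 + 345\right) + 572\right) + p{\left(-59 \right)}} = \sqrt{\left(\left(816 + 345\right) + 572\right) + \left(1 + \left(-59\right)^{2} + \frac{36}{-59} + 37 \left(-59\right)\right)} = \sqrt{\left(1161 + 572\right) + \left(1 + 3481 + 36 \left(- \frac{1}{59}\right) - 2183\right)} = \sqrt{1733 + \left(1 + 3481 - \frac{36}{59} - 2183\right)} = \sqrt{1733 + \frac{76605}{59}} = \sqrt{\frac{178852}{59}} = \frac{2 \sqrt{2638067}}{59}$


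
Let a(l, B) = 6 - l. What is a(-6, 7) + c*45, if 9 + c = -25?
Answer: -1518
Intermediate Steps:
c = -34 (c = -9 - 25 = -34)
a(-6, 7) + c*45 = (6 - 1*(-6)) - 34*45 = (6 + 6) - 1530 = 12 - 1530 = -1518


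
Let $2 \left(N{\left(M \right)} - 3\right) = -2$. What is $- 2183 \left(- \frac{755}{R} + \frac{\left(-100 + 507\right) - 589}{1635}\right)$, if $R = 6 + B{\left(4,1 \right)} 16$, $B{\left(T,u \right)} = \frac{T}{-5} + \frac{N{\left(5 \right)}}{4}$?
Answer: $\frac{1497348079}{1090} \approx 1.3737 \cdot 10^{6}$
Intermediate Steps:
$N{\left(M \right)} = 2$ ($N{\left(M \right)} = 3 + \frac{1}{2} \left(-2\right) = 3 - 1 = 2$)
$B{\left(T,u \right)} = \frac{1}{2} - \frac{T}{5}$ ($B{\left(T,u \right)} = \frac{T}{-5} + \frac{2}{4} = T \left(- \frac{1}{5}\right) + 2 \cdot \frac{1}{4} = - \frac{T}{5} + \frac{1}{2} = \frac{1}{2} - \frac{T}{5}$)
$R = \frac{6}{5}$ ($R = 6 + \left(\frac{1}{2} - \frac{4}{5}\right) 16 = 6 - \frac{24}{5} = \frac{6}{5} \approx 1.2$)
$- 2183 \left(- \frac{755}{R} + \frac{\left(-100 + 507\right) - 589}{1635}\right) = - 2183 \left(- \frac{755}{\frac{6}{5}} + \frac{\left(-100 + 507\right) - 589}{1635}\right) = - 2183 \left(\left(-755\right) \frac{5}{6} + \left(407 - 589\right) \frac{1}{1635}\right) = - 2183 \left(- \frac{3775}{6} - \frac{182}{1635}\right) = \left(-2183\right) \left(- \frac{685913}{1090}\right) = \frac{1497348079}{1090}$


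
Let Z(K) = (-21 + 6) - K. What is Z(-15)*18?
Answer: 0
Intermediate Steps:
Z(K) = -15 - K
Z(-15)*18 = (-15 - 1*(-15))*18 = (-15 + 15)*18 = 0*18 = 0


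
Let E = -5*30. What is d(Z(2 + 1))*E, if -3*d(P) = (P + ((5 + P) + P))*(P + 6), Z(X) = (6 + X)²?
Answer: 1078800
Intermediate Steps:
d(P) = -(5 + 3*P)*(6 + P)/3 (d(P) = -(P + ((5 + P) + P))*(P + 6)/3 = -(P + (5 + 2*P))*(6 + P)/3 = -(5 + 3*P)*(6 + P)/3)
E = -150
d(Z(2 + 1))*E = (-10 - ((6 + (2 + 1))²)² - 23*(6 + (2 + 1))²/3)*(-150) = (-10 - ((6 + 3)²)² - 23*(6 + 3)²/3)*(-150) = (-10 - (9²)² - 23/3*9²)*(-150) = (-10 - 1*81² - 23/3*81)*(-150) = (-10 - 1*6561 - 621)*(-150) = (-10 - 6561 - 621)*(-150) = -7192*(-150) = 1078800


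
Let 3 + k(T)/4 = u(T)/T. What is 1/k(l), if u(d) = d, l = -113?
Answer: -⅛ ≈ -0.12500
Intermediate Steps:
k(T) = -8 (k(T) = -12 + 4*(T/T) = -12 + 4*1 = -12 + 4 = -8)
1/k(l) = 1/(-8) = -⅛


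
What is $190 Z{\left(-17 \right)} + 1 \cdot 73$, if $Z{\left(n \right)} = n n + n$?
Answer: $51753$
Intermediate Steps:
$Z{\left(n \right)} = n + n^{2}$ ($Z{\left(n \right)} = n^{2} + n = n + n^{2}$)
$190 Z{\left(-17 \right)} + 1 \cdot 73 = 190 \left(- 17 \left(1 - 17\right)\right) + 1 \cdot 73 = 190 \left(\left(-17\right) \left(-16\right)\right) + 73 = 190 \cdot 272 + 73 = 51680 + 73 = 51753$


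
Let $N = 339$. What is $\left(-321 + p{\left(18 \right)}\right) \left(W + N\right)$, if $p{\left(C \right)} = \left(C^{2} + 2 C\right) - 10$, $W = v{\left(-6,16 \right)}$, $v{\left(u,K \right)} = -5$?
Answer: $9686$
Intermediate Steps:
$W = -5$
$p{\left(C \right)} = -10 + C^{2} + 2 C$
$\left(-321 + p{\left(18 \right)}\right) \left(W + N\right) = \left(-321 + \left(-10 + 18^{2} + 2 \cdot 18\right)\right) \left(-5 + 339\right) = \left(-321 + \left(-10 + 324 + 36\right)\right) 334 = \left(-321 + 350\right) 334 = 29 \cdot 334 = 9686$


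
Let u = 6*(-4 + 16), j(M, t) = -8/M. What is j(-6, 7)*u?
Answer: 96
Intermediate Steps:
u = 72 (u = 6*12 = 72)
j(-6, 7)*u = -8/(-6)*72 = -8*(-⅙)*72 = (4/3)*72 = 96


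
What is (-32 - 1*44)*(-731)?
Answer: 55556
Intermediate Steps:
(-32 - 1*44)*(-731) = (-32 - 44)*(-731) = -76*(-731) = 55556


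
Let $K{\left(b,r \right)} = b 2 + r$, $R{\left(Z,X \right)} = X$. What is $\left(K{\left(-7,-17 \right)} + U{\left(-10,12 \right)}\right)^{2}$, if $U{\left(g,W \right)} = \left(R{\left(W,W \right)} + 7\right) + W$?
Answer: $0$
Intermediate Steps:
$K{\left(b,r \right)} = r + 2 b$ ($K{\left(b,r \right)} = 2 b + r = r + 2 b$)
$U{\left(g,W \right)} = 7 + 2 W$ ($U{\left(g,W \right)} = \left(W + 7\right) + W = \left(7 + W\right) + W = 7 + 2 W$)
$\left(K{\left(-7,-17 \right)} + U{\left(-10,12 \right)}\right)^{2} = \left(\left(-17 + 2 \left(-7\right)\right) + \left(7 + 2 \cdot 12\right)\right)^{2} = \left(\left(-17 - 14\right) + \left(7 + 24\right)\right)^{2} = \left(-31 + 31\right)^{2} = 0^{2} = 0$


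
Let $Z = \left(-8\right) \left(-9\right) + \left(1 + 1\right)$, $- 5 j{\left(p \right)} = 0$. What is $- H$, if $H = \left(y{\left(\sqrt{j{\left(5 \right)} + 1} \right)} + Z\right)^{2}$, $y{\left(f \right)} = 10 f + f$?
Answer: $-7225$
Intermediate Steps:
$j{\left(p \right)} = 0$ ($j{\left(p \right)} = \left(- \frac{1}{5}\right) 0 = 0$)
$y{\left(f \right)} = 11 f$
$Z = 74$ ($Z = 72 + 2 = 74$)
$H = 7225$ ($H = \left(11 \sqrt{0 + 1} + 74\right)^{2} = \left(11 \sqrt{1} + 74\right)^{2} = \left(11 \cdot 1 + 74\right)^{2} = \left(11 + 74\right)^{2} = 85^{2} = 7225$)
$- H = \left(-1\right) 7225 = -7225$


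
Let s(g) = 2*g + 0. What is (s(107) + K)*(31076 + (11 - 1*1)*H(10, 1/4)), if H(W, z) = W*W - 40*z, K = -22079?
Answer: -699155240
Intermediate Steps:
s(g) = 2*g
H(W, z) = W² - 40*z
(s(107) + K)*(31076 + (11 - 1*1)*H(10, 1/4)) = (2*107 - 22079)*(31076 + (11 - 1*1)*(10² - 40/4)) = (214 - 22079)*(31076 + (11 - 1)*(100 - 40*¼)) = -21865*(31076 + 10*(100 - 10)) = -21865*(31076 + 10*90) = -21865*(31076 + 900) = -21865*31976 = -699155240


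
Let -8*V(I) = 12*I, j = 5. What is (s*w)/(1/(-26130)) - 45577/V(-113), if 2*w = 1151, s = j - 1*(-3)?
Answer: -40782645434/339 ≈ -1.2030e+8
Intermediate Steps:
V(I) = -3*I/2
s = 8 (s = 5 - 1*(-3) = 5 + 3 = 8)
w = 1151/2 (w = (½)*1151 = 1151/2 ≈ 575.50)
(s*w)/(1/(-26130)) - 45577/V(-113) = (8*(1151/2))/(1/(-26130)) - 45577/((-3/2*(-113))) = 4604/(-1/26130) - 45577/339/2 = 4604*(-26130) - 45577*2/339 = -120302520 - 91154/339 = -40782645434/339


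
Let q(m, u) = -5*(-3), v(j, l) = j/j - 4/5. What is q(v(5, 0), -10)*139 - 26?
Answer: 2059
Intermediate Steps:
v(j, l) = 1/5 (v(j, l) = 1 - 4*1/5 = 1 - 4/5 = 1/5)
q(m, u) = 15
q(v(5, 0), -10)*139 - 26 = 15*139 - 26 = 2085 - 26 = 2059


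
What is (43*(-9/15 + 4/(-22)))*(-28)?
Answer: 51772/55 ≈ 941.31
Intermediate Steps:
(43*(-9/15 + 4/(-22)))*(-28) = (43*(-9*1/15 + 4*(-1/22)))*(-28) = (43*(-⅗ - 2/11))*(-28) = (43*(-43/55))*(-28) = -1849/55*(-28) = 51772/55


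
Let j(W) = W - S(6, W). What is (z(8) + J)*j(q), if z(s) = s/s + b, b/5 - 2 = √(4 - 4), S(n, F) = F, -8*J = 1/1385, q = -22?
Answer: 0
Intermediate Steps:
J = -1/11080 (J = -⅛/1385 = -⅛*1/1385 = -1/11080 ≈ -9.0253e-5)
b = 10 (b = 10 + 5*√(4 - 4) = 10 + 5*√0 = 10 + 5*0 = 10 + 0 = 10)
j(W) = 0 (j(W) = W - W = 0)
z(s) = 11 (z(s) = s/s + 10 = 1 + 10 = 11)
(z(8) + J)*j(q) = (11 - 1/11080)*0 = (121879/11080)*0 = 0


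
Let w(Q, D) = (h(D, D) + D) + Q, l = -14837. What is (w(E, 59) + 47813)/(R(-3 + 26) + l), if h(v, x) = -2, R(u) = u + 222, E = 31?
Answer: -15967/4864 ≈ -3.2827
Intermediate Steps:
R(u) = 222 + u
w(Q, D) = -2 + D + Q (w(Q, D) = (-2 + D) + Q = -2 + D + Q)
(w(E, 59) + 47813)/(R(-3 + 26) + l) = ((-2 + 59 + 31) + 47813)/((222 + (-3 + 26)) - 14837) = (88 + 47813)/((222 + 23) - 14837) = 47901/(245 - 14837) = 47901/(-14592) = 47901*(-1/14592) = -15967/4864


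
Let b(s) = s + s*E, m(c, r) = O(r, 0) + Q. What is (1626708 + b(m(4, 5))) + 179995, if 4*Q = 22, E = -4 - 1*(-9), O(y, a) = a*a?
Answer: 1806736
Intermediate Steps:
O(y, a) = a²
E = 5 (E = -4 + 9 = 5)
Q = 11/2 (Q = (¼)*22 = 11/2 ≈ 5.5000)
m(c, r) = 11/2 (m(c, r) = 0² + 11/2 = 0 + 11/2 = 11/2)
b(s) = 6*s (b(s) = s + s*5 = s + 5*s = 6*s)
(1626708 + b(m(4, 5))) + 179995 = (1626708 + 6*(11/2)) + 179995 = (1626708 + 33) + 179995 = 1626741 + 179995 = 1806736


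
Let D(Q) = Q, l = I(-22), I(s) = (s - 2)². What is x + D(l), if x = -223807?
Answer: -223231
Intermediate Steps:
I(s) = (-2 + s)²
l = 576 (l = (-2 - 22)² = (-24)² = 576)
x + D(l) = -223807 + 576 = -223231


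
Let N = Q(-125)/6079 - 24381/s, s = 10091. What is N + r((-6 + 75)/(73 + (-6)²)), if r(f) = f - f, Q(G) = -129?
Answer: -149513838/61343189 ≈ -2.4373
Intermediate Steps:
r(f) = 0
N = -149513838/61343189 (N = -129/6079 - 24381/10091 = -149513838/61343189 ≈ -2.4373)
N + r((-6 + 75)/(73 + (-6)²)) = -149513838/61343189 + 0 = -149513838/61343189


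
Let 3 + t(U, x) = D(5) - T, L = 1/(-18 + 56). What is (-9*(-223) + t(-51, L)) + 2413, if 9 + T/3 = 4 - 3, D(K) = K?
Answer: 4446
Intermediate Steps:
T = -24 (T = -27 + 3*(4 - 3) = -27 + 3*1 = -27 + 3 = -24)
L = 1/38 ≈ 0.026316
t(U, x) = 26 (t(U, x) = -3 + (5 - 1*(-24)) = -3 + (5 + 24) = -3 + 29 = 26)
(-9*(-223) + t(-51, L)) + 2413 = (-9*(-223) + 26) + 2413 = (2007 + 26) + 2413 = 2033 + 2413 = 4446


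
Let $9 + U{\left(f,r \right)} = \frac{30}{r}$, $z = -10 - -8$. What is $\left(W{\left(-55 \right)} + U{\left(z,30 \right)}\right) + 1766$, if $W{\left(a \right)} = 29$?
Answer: $1787$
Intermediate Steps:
$z = -2$ ($z = -10 + 8 = -2$)
$U{\left(f,r \right)} = -9 + \frac{30}{r}$
$\left(W{\left(-55 \right)} + U{\left(z,30 \right)}\right) + 1766 = \left(29 - \left(9 - \frac{30}{30}\right)\right) + 1766 = \left(29 + \left(-9 + 30 \cdot \frac{1}{30}\right)\right) + 1766 = \left(29 + \left(-9 + 1\right)\right) + 1766 = \left(29 - 8\right) + 1766 = 21 + 1766 = 1787$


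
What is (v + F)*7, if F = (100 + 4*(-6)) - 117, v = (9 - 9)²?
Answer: -287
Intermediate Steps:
v = 0 (v = 0² = 0)
F = -41 (F = (100 - 24) - 117 = 76 - 117 = -41)
(v + F)*7 = (0 - 41)*7 = -41*7 = -287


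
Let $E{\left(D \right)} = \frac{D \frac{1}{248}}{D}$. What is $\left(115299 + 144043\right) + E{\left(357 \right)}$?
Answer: $\frac{64316817}{248} \approx 2.5934 \cdot 10^{5}$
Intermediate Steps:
$E{\left(D \right)} = \frac{1}{248}$ ($E{\left(D \right)} = \frac{D \frac{1}{248}}{D} = \frac{\frac{1}{248} D}{D} = \frac{1}{248}$)
$\left(115299 + 144043\right) + E{\left(357 \right)} = \left(115299 + 144043\right) + \frac{1}{248} = 259342 + \frac{1}{248} = \frac{64316817}{248}$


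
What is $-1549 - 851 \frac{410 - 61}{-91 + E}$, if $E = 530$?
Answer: $- \frac{977010}{439} \approx -2225.5$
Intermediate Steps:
$-1549 - 851 \frac{410 - 61}{-91 + E} = -1549 - 851 \frac{410 - 61}{-91 + 530} = -1549 - 851 \cdot \frac{349}{439} = -1549 - 851 \cdot 349 \cdot \frac{1}{439} = -1549 - \frac{296999}{439} = - \frac{977010}{439}$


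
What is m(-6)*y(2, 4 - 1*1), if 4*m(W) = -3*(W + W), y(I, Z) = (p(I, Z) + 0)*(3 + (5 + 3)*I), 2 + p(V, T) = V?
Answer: 0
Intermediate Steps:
p(V, T) = -2 + V
y(I, Z) = (-2 + I)*(3 + 8*I) (y(I, Z) = ((-2 + I) + 0)*(3 + (5 + 3)*I) = (-2 + I)*(3 + 8*I))
m(W) = -3*W/2 (m(W) = (-3*(W + W))/4 = (-6*W)/4 = -3*W/2)
m(-6)*y(2, 4 - 1*1) = (-3/2*(-6))*((-2 + 2)*(3 + 8*2)) = 9*(0*(3 + 16)) = 9*(0*19) = 9*0 = 0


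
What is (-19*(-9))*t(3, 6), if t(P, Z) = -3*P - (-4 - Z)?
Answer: 171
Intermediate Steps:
t(P, Z) = 4 + Z - 3*P (t(P, Z) = -3*P + (4 + Z) = 4 + Z - 3*P)
(-19*(-9))*t(3, 6) = (-19*(-9))*(4 + 6 - 3*3) = 171*(4 + 6 - 9) = 171*1 = 171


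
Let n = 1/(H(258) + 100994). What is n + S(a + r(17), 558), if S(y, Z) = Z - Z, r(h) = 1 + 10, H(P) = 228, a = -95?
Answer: 1/101222 ≈ 9.8793e-6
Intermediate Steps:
r(h) = 11
S(y, Z) = 0
n = 1/101222 (n = 1/(228 + 100994) = 1/101222 ≈ 9.8793e-6)
n + S(a + r(17), 558) = 1/101222 + 0 = 1/101222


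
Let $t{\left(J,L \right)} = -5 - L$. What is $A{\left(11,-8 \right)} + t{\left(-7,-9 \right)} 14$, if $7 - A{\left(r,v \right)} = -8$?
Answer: $71$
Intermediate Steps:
$A{\left(r,v \right)} = 15$ ($A{\left(r,v \right)} = 7 - -8 = 7 + 8 = 15$)
$A{\left(11,-8 \right)} + t{\left(-7,-9 \right)} 14 = 15 + \left(-5 - -9\right) 14 = 15 + \left(-5 + 9\right) 14 = 15 + 4 \cdot 14 = 15 + 56 = 71$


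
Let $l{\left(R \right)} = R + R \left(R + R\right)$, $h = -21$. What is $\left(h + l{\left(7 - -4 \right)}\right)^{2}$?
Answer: $53824$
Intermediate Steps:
$l{\left(R \right)} = R + 2 R^{2}$ ($l{\left(R \right)} = R + R 2 R = R + 2 R^{2}$)
$\left(h + l{\left(7 - -4 \right)}\right)^{2} = \left(-21 + \left(7 - -4\right) \left(1 + 2 \left(7 - -4\right)\right)\right)^{2} = \left(-21 + \left(7 + 4\right) \left(1 + 2 \left(7 + 4\right)\right)\right)^{2} = \left(-21 + 11 \left(1 + 2 \cdot 11\right)\right)^{2} = \left(-21 + 11 \left(1 + 22\right)\right)^{2} = \left(-21 + 11 \cdot 23\right)^{2} = \left(-21 + 253\right)^{2} = 232^{2} = 53824$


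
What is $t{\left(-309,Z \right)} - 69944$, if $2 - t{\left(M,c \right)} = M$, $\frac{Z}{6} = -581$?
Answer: $-69633$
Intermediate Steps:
$Z = -3486$ ($Z = 6 \left(-581\right) = -3486$)
$t{\left(M,c \right)} = 2 - M$
$t{\left(-309,Z \right)} - 69944 = \left(2 - -309\right) - 69944 = \left(2 + 309\right) - 69944 = 311 - 69944 = -69633$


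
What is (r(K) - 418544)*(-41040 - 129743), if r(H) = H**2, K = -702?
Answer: -12682345580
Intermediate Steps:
(r(K) - 418544)*(-41040 - 129743) = ((-702)**2 - 418544)*(-41040 - 129743) = (492804 - 418544)*(-170783) = 74260*(-170783) = -12682345580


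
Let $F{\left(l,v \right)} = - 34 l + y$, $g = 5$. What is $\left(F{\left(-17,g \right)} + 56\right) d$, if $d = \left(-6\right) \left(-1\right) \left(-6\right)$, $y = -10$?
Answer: $-22464$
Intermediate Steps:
$F{\left(l,v \right)} = -10 - 34 l$ ($F{\left(l,v \right)} = - 34 l - 10 = -10 - 34 l$)
$d = -36$ ($d = 6 \left(-6\right) = -36$)
$\left(F{\left(-17,g \right)} + 56\right) d = \left(\left(-10 - -578\right) + 56\right) \left(-36\right) = \left(\left(-10 + 578\right) + 56\right) \left(-36\right) = \left(568 + 56\right) \left(-36\right) = 624 \left(-36\right) = -22464$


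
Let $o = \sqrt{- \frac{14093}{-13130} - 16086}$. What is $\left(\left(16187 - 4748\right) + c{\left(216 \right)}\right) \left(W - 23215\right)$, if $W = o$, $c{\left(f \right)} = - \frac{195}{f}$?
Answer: $- \frac{19118550745}{72} + \frac{823543 i \sqrt{2772991492310}}{945360} \approx -2.6554 \cdot 10^{8} + 1.4507 \cdot 10^{6} i$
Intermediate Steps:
$o = \frac{i \sqrt{2772991492310}}{13130}$ ($o = \sqrt{\left(-14093\right) \left(- \frac{1}{13130}\right) - 16086} = \sqrt{\frac{14093}{13130} - 16086} = \sqrt{- \frac{211195087}{13130}} = \frac{i \sqrt{2772991492310}}{13130} \approx 126.83 i$)
$W = \frac{i \sqrt{2772991492310}}{13130} \approx 126.83 i$
$\left(\left(16187 - 4748\right) + c{\left(216 \right)}\right) \left(W - 23215\right) = \left(\left(16187 - 4748\right) - \frac{195}{216}\right) \left(\frac{i \sqrt{2772991492310}}{13130} - 23215\right) = \left(11439 - \frac{65}{72}\right) \left(-23215 + \frac{i \sqrt{2772991492310}}{13130}\right) = \frac{823543 \left(-23215 + \frac{i \sqrt{2772991492310}}{13130}\right)}{72} = - \frac{19118550745}{72} + \frac{823543 i \sqrt{2772991492310}}{945360}$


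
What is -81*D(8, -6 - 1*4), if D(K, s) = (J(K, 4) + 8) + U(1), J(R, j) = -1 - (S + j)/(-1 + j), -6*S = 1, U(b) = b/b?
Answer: -1089/2 ≈ -544.50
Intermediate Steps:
U(b) = 1
S = -1/6 (S = -1/6*1 = -1/6 ≈ -0.16667)
J(R, j) = -1 - (-1/6 + j)/(-1 + j)
D(K, s) = 121/18 (D(K, s) = ((7 - 12*4)/(6*(-1 + 4)) + 8) + 1 = ((1/6)*(7 - 48)/3 + 8) + 1 = ((1/6)*(1/3)*(-41) + 8) + 1 = (-41/18 + 8) + 1 = 103/18 + 1 = 121/18)
-81*D(8, -6 - 1*4) = -81*121/18 = -1089/2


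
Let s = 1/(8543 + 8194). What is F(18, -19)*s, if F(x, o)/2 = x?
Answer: 12/5579 ≈ 0.0021509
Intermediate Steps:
s = 1/16737 ≈ 5.9748e-5
F(x, o) = 2*x
F(18, -19)*s = (2*18)*(1/16737) = 36*(1/16737) = 12/5579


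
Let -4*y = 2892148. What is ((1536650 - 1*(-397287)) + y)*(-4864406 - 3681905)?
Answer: -10348727989900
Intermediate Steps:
y = -723037 (y = -¼*2892148 = -723037)
((1536650 - 1*(-397287)) + y)*(-4864406 - 3681905) = ((1536650 - 1*(-397287)) - 723037)*(-4864406 - 3681905) = ((1536650 + 397287) - 723037)*(-8546311) = (1933937 - 723037)*(-8546311) = 1210900*(-8546311) = -10348727989900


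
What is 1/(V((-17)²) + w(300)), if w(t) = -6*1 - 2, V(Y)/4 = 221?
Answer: 1/876 ≈ 0.0011416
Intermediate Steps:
V(Y) = 884 (V(Y) = 4*221 = 884)
w(t) = -8 (w(t) = -6 - 2 = -8)
1/(V((-17)²) + w(300)) = 1/(884 - 8) = 1/876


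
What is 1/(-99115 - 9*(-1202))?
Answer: -1/88297 ≈ -1.1325e-5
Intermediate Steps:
1/(-99115 - 9*(-1202)) = 1/(-99115 + 10818) = 1/(-88297) = -1/88297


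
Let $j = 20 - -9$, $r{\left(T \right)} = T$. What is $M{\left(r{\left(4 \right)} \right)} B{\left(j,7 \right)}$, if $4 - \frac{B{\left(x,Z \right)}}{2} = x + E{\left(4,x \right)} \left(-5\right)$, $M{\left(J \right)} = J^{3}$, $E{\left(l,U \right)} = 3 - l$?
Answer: $-3840$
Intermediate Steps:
$j = 29$ ($j = 20 + 9 = 29$)
$B{\left(x,Z \right)} = -2 - 2 x$ ($B{\left(x,Z \right)} = 8 - 2 \left(x + \left(3 - 4\right) \left(-5\right)\right) = 8 - 2 \left(x - -5\right) = 8 - 2 \left(x + 5\right) = 8 - 2 \left(5 + x\right) = 8 - \left(10 + 2 x\right) = -2 - 2 x$)
$M{\left(r{\left(4 \right)} \right)} B{\left(j,7 \right)} = 4^{3} \left(-2 - 58\right) = 64 \left(-2 - 58\right) = 64 \left(-60\right) = -3840$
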